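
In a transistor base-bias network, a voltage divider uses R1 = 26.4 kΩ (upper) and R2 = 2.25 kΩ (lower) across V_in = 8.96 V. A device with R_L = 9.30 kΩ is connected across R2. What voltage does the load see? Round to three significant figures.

V_out ≈ 0.575 V

First combine the lower leg with the load: R2 ‖ R_L = 1.812 kΩ.
Voltage divider with the loaded lower leg: V_out = 8.96 × 1.812/(26.4 + 1.812) = 8.96 × 0.06422 = 0.5754 V.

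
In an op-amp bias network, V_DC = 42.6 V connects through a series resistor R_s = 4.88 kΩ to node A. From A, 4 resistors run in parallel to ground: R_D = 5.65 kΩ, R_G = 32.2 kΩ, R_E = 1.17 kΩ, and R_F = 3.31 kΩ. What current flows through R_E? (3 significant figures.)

I ≈ 4.75 mA

Equivalent of the parallel group: R_p = 0.7327 kΩ.
Node voltage V_A = V_DC · R_p/(R_s + R_p) = 42.6 × 0.1305 = 5.561 V.
I(R_E) = V_A / R_E = 5.561/1.17 = 4.753 mA.
(Equivalently: I_total = 7.590 mA, then current-divider fraction G_k/ΣG = 0.6262.)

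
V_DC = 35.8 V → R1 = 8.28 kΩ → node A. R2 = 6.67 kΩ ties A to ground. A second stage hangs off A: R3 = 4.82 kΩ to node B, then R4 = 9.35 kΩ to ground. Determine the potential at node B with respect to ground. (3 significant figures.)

Node A sees R2 in parallel with the series input of stage 2, R3 + R4 = 14.17 kΩ.
R2 ‖ (R3+R4) = 4.535 kΩ.
V_A = 35.8 × 4.535/(8.28 + 4.535) = 12.67 V.
Then the unloaded second divider: V_B = V_A × R4/(R3+R4) = 12.67 × 0.6598 = 8.360 V.

V_B ≈ 8.36 V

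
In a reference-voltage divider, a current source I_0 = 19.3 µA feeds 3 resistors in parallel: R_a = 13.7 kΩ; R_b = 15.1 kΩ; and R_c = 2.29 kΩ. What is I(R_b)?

ΣG = 1/13.7 + 1/15.1 + 1/2.29 = 0.5759.
Current divider: I(R_b) = I_0 · G_k/ΣG = 19.3 × (0.06623/0.5759) = 19.3 × 0.1150 = 2.219 µA.

I ≈ 2.22 µA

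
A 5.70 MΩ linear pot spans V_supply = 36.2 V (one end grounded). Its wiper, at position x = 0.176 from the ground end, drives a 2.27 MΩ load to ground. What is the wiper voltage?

The pot divides into 4.697 MΩ above the wiper and 1.003 MΩ below.
R_L loads the lower segment: effective lower R = 0.6957 MΩ.
V_out = 36.2 × 0.6957/(4.697 + 0.6957) = 4.670 V.
(Unloaded: V_out = x·V_supply = 6.37 V.)

V_out ≈ 4.67 V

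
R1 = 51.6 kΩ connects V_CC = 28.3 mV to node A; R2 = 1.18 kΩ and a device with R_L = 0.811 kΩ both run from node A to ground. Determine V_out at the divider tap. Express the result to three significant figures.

V_out ≈ 0.261 mV

The load sits in parallel with R2, giving an effective lower resistance R2' = R2·R_L/(R2+R_L) = 0.4807 kΩ.
Then V_out = V_CC · R2'/(R1 + R2') = 28.3 × 0.4807/52.08 = 0.2612 mV.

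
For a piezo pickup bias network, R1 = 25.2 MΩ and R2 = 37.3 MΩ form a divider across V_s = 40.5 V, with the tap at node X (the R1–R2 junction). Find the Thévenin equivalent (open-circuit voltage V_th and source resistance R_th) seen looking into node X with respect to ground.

With X open, the divider is unloaded: V_th = 40.5 × 37.3/62.50 = 24.17 V.
Looking into X with the source shorted: R_th = R1·R2/(R1+R2) = 25.20 × 37.3/62.50 = 15.04 MΩ.

V_th ≈ 24.2 V, R_th ≈ 15.0 MΩ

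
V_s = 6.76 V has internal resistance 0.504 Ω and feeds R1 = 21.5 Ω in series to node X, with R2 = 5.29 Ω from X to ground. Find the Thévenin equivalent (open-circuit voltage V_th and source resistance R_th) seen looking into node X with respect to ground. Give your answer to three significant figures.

R1' = 0.504 + 21.5 = 22.00 Ω (source resistance + R1).
With X open, the divider is unloaded: V_th = 6.76 × 5.29/27.29 = 1.310 V.
Zeroing V_s shorts the top of R1' to ground, so R_th = R1' ‖ R2 = 4.265 Ω.

V_th ≈ 1.31 V, R_th ≈ 4.26 Ω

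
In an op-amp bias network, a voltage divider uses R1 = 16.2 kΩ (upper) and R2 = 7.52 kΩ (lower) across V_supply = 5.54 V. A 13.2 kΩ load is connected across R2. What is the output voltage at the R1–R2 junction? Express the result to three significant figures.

The load sits in parallel with R2, giving an effective lower resistance R2' = R2·R_L/(R2+R_L) = 4.791 kΩ.
Now apply the divider: V_out = 5.54 × 0.2282 = 1.264 V.

V_out ≈ 1.26 V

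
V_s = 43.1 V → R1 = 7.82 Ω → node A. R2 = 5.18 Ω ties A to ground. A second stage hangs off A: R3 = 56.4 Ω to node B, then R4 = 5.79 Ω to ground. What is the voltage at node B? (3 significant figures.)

Node A sees R2 in parallel with the series input of stage 2, R3 + R4 = 62.19 Ω.
R2 ‖ (R3+R4) = 4.782 Ω.
So V_A = 43.1 × 0.3794 = 16.35 V.
Stage 2 is unloaded, so V_B = V_A · R4/(R3+R4) = 16.35 × 5.79/62.19 = 1.523 V.

V_B ≈ 1.52 V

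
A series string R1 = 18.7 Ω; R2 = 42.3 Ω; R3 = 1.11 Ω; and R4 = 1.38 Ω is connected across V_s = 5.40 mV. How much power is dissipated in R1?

P ≈ 0.135 µW

ΣR = 63.49 Ω → I = 5.40/63.49 = 0.08505 mA.
P(R1) = I²·R1 = (0.08505)² × 18.7 = 0.1353 µW.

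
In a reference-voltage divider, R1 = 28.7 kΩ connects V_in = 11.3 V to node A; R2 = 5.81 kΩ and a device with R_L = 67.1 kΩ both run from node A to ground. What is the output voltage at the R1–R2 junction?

First combine the lower leg with the load: R2 ‖ R_L = 5.347 kΩ.
Now apply the divider: V_out = 11.3 × 0.1570 = 1.775 V.

V_out ≈ 1.77 V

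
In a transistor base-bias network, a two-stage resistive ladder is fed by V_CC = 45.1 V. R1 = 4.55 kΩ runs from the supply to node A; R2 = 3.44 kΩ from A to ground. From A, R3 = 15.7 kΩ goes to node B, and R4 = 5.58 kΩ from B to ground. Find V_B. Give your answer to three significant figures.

V_B ≈ 4.66 V

Node A sees R2 in parallel with the series input of stage 2, R3 + R4 = 21.28 kΩ.
Effective lower resistance at A: R2 ‖ 21.28 = 2.961 kΩ.
V_A = 45.1 × 2.961/(4.55 + 2.961) = 17.78 V.
Stage 2 is unloaded, so V_B = V_A · R4/(R3+R4) = 17.78 × 5.58/21.28 = 4.662 V.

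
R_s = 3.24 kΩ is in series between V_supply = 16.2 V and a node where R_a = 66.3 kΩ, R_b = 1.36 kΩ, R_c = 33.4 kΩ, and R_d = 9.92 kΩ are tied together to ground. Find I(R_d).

I ≈ 0.424 mA

Equivalent of the parallel group: R_p = 1.135 kΩ.
Node voltage V_A = V_supply · R_p/(R_s + R_p) = 16.2 × 0.2594 = 4.203 V.
Branch current I = V_A/R_d = 4.203/9.92 = 0.4236 mA.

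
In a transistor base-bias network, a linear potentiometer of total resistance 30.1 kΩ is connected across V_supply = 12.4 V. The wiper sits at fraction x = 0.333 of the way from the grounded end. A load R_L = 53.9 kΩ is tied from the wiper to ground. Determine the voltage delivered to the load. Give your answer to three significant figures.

V_out ≈ 3.67 V

Lower segment x·R_p = 10.02 kΩ; upper segment (1−x)·R_p = 20.08 kΩ.
(x·R_p) ‖ R_L = 8.452 kΩ.
V_out = 12.4 × 8.452/(20.08 + 8.452) = 3.674 V.
(Unloaded: V_out = x·V_supply = 4.13 V.)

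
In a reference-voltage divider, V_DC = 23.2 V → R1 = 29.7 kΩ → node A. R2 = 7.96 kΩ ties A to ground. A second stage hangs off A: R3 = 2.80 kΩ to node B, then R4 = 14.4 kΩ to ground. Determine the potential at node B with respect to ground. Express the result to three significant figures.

Looking into the second stage from A: R3 + R4 = 17.20 kΩ appears in parallel with R2.
R2 ‖ (R3+R4) = 5.442 kΩ.
So V_A = 23.2 × 0.1548 = 3.592 V.
Stage 2 is unloaded, so V_B = V_A · R4/(R3+R4) = 3.592 × 14.4/17.20 = 3.008 V.

V_B ≈ 3.01 V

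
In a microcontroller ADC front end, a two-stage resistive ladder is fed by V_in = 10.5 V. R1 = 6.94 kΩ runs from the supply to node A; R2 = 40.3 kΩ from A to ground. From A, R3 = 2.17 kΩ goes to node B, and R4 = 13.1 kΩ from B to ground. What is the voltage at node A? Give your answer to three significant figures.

The second stage (R3 + R4 = 15.27 kΩ) loads node A in parallel with R2.
R2 ‖ (R3+R4) = 11.07 kΩ.
First divider: V_A = V_in · 11.07/(6.94 + 11.07) = 6.455 V.

V_A ≈ 6.45 V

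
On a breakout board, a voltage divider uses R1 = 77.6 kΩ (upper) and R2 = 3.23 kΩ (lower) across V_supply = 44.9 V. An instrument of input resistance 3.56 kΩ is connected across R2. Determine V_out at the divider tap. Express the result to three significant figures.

R2 ‖ R_L = (3.23 × 3.56)/(3.23 + 3.56) = 1.693 kΩ.
Then V_out = V_supply · R2'/(R1 + R2') = 44.9 × 1.693/79.29 = 0.9589 V.
(Unloaded it would be 1.79 V; the load pulls it down.)

V_out ≈ 0.959 V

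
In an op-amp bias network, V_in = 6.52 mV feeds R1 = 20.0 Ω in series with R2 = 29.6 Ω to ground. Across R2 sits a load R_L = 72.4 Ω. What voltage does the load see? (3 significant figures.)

The load sits in parallel with R2, giving an effective lower resistance R2' = R2·R_L/(R2+R_L) = 21.01 Ω.
Voltage divider with the loaded lower leg: V_out = 6.52 × 21.01/(20.0 + 21.01) = 6.52 × 0.5123 = 3.340 mV.

V_out ≈ 3.34 mV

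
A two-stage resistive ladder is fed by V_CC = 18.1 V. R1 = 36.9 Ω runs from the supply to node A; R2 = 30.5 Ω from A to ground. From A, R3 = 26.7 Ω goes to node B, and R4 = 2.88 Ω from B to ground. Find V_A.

V_A ≈ 5.24 V

Looking into the second stage from A: R3 + R4 = 29.58 Ω appears in parallel with R2.
R2 ‖ (R3+R4) = 15.02 Ω.
So V_A = 18.1 × 0.2892 = 5.235 V.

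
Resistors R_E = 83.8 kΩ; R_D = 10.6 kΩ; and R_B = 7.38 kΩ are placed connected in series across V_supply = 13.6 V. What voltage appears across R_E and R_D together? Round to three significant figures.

ΣR = 83.8 + 10.6 + 7.38 = 101.8 kΩ.
R_{R_E..R_D} = 83.8 + 10.6 = 94.40 kΩ.
V = V_supply · R/ΣR = 13.6 × 0.9275 = 12.61 V.

V ≈ 12.6 V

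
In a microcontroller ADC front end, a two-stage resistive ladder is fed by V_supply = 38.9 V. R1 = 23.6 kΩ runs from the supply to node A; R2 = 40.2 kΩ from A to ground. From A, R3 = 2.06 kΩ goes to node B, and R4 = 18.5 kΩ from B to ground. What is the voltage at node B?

V_B ≈ 12.8 V

Node A sees R2 in parallel with the series input of stage 2, R3 + R4 = 20.56 kΩ.
R2 ‖ (R3+R4) = 13.60 kΩ.
V_A = 38.9 × 13.60/(23.6 + 13.60) = 14.22 V.
Stage 2 is unloaded, so V_B = V_A · R4/(R3+R4) = 14.22 × 18.5/20.56 = 12.80 V.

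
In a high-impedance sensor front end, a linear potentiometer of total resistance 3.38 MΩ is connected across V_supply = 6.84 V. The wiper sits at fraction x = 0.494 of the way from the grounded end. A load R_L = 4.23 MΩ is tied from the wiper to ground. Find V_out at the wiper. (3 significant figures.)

V_out ≈ 2.82 V

Split the track: R_lower = x·R_p = 1.670 MΩ, R_upper = (1−x)·R_p = 1.710 MΩ.
Lower segment in parallel with the load: 1.670 ‖ 4.23 = 1.197 MΩ.
Then V_out = V_supply · 1.197/(1.710 + 1.197) = 2.816 V.
(Unloaded: V_out = x·V_supply = 3.38 V.)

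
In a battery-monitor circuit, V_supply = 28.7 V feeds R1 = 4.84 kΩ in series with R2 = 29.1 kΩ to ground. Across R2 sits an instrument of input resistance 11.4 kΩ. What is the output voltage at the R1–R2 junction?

First combine the lower leg with the load: R2 ‖ R_L = 8.191 kΩ.
Now apply the divider: V_out = 28.7 × 0.6286 = 18.04 V.

V_out ≈ 18.0 V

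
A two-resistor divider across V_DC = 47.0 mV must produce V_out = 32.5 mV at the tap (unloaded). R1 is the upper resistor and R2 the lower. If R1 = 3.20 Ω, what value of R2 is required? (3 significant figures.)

R2 ≈ 7.17 Ω

Required fraction k = V_out/V_DC = 0.6915.
Rearranging, R2 = R1·k/(1−k) = 3.20 × 2.241 = 7.172 Ω.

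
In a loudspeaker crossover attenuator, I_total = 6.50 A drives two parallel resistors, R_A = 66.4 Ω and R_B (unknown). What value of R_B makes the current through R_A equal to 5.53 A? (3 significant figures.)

R_B ≈ 379 Ω

Two-branch current divider: I_A = I_total · R_B/(R_A + R_B).
5.53/6.50 = R_B/(R_A + R_B) → R_B = R_A · (0.8508)/(1 − 0.8508) = 66.4 × 5.701 = 378.5 Ω.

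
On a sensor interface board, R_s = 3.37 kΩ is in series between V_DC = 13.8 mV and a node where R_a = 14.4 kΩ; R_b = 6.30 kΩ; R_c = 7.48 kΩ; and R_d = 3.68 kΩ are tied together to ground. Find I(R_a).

Parallel bank: R_p = 1/(1/14.4 + 1/6.30 + 1/7.48 + 1/3.68) = 1.578 kΩ.
Node voltage V_A = V_DC · R_p/(R_s + R_p) = 13.8 × 0.3190 = 4.402 mV.
I(R_a) = V_A / R_a = 4.402/14.4 = 0.3057 µA.

I ≈ 0.306 µA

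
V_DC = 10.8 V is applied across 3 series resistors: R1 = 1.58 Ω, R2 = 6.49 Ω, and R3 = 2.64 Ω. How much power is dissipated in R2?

P ≈ 6.60 W

The common current is I = 10.8/10.71 = 1.008 A.
P(R2) = I²·R2 = (1.008)² × 6.49 = 6.600 W.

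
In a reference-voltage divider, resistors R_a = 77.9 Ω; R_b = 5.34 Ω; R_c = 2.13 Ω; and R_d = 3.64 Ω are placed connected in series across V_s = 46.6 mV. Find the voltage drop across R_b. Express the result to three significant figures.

V ≈ 2.80 mV

Total series resistance ΣR = 77.9 + 5.34 + 2.13 + 3.64 = 89.01 Ω.
V = V_s · R/ΣR = 46.6 × 0.05999 = 2.796 mV.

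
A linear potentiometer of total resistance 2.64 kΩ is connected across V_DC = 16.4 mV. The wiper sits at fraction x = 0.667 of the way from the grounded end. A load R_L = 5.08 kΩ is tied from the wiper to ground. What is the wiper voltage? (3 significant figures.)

Split the track: R_lower = x·R_p = 1.761 kΩ, R_upper = (1−x)·R_p = 0.8791 kΩ.
Lower segment in parallel with the load: 1.761 ‖ 5.08 = 1.308 kΩ.
Loaded-divider output: V_out = 16.4 × 0.5980 = 9.807 mV.

V_out ≈ 9.81 mV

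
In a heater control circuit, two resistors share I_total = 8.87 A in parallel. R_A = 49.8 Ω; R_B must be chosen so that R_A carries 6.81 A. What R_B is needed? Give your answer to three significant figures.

R_B ≈ 165 Ω

The fraction through R_A equals R_B/(R_A+R_B).
With f = 0.7678, R_B = R_A · f/(1−f) = 49.8 × 3.306 = 164.6 Ω.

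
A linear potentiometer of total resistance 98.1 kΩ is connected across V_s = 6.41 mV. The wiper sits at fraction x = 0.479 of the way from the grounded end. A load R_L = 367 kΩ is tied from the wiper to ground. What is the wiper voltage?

Split the track: R_lower = x·R_p = 46.99 kΩ, R_upper = (1−x)·R_p = 51.11 kΩ.
Lower segment in parallel with the load: 46.99 ‖ 367 = 41.66 kΩ.
Then V_out = V_s · 41.66/(51.11 + 41.66) = 2.878 mV.

V_out ≈ 2.88 mV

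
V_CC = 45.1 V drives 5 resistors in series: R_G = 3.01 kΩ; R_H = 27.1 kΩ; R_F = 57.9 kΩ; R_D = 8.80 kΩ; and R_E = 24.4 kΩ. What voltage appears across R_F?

Series total: ΣR = 3.01 + 27.1 + 57.9 + 8.80 + 24.4 = 121.2 kΩ.
By the voltage-divider rule, V = 45.1 × 57.90/121.2 = 21.54 V.

V ≈ 21.5 V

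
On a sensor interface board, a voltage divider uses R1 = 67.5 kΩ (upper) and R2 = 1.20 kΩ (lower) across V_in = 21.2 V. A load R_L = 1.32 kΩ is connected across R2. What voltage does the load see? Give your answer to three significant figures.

R2 ‖ R_L = (1.20 × 1.32)/(1.20 + 1.32) = 0.6286 kΩ.
Voltage divider with the loaded lower leg: V_out = 21.2 × 0.6286/(67.5 + 0.6286) = 21.2 × 0.009226 = 0.1956 V.

V_out ≈ 0.196 V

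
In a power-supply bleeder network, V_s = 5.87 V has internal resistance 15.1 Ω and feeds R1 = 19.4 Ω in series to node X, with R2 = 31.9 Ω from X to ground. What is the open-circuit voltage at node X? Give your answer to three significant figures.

R1' = 15.1 + 19.4 = 34.50 Ω (source resistance + R1).
With X open, the divider is unloaded: V_th = 5.87 × 31.9/66.40 = 2.820 V.

V_th ≈ 2.82 V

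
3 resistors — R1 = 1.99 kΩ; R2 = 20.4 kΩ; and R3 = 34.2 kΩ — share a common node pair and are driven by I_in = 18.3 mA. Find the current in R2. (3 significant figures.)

I ≈ 1.54 mA

Total conductance ΣG = 1/1.99 + 1/20.4 + 1/34.2 = 0.5808 (units of 1/kΩ).
By the current-divider rule, I = I_in · G_k/ΣG = 18.3 × 0.08440 = 1.545 mA.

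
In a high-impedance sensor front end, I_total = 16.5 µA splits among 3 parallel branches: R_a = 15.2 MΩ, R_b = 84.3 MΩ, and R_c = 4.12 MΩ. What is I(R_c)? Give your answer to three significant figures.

ΣG = 1/15.2 + 1/84.3 + 1/4.12 = 0.3204.
By the current-divider rule, I = I_total · G_k/ΣG = 16.5 × 0.7576 = 12.50 µA.

I ≈ 12.5 µA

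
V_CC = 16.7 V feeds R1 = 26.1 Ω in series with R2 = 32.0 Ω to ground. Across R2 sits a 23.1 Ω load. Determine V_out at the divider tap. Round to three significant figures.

V_out ≈ 5.67 V

The load sits in parallel with R2, giving an effective lower resistance R2' = R2·R_L/(R2+R_L) = 13.42 Ω.
Now apply the divider: V_out = 16.7 × 0.3395 = 5.670 V.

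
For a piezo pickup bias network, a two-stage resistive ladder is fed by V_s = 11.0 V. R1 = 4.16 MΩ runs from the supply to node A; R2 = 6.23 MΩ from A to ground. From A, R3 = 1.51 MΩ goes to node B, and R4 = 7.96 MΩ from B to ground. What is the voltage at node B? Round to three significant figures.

V_B ≈ 4.39 V

Node A sees R2 in parallel with the series input of stage 2, R3 + R4 = 9.470 MΩ.
Effective lower resistance at A: R2 ‖ 9.470 = 3.758 MΩ.
V_A = 11.0 × 3.758/(4.16 + 3.758) = 5.221 V.
Then the unloaded second divider: V_B = V_A × R4/(R3+R4) = 5.221 × 0.8405 = 4.388 V.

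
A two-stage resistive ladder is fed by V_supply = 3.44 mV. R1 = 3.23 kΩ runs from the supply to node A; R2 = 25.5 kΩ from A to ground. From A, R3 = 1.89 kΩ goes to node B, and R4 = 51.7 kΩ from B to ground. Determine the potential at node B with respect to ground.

V_B ≈ 2.80 mV

The second stage (R3 + R4 = 53.59 kΩ) loads node A in parallel with R2.
Effective lower resistance at A: R2 ‖ 53.59 = 17.28 kΩ.
First divider: V_A = V_supply · 17.28/(3.23 + 17.28) = 2.898 mV.
V_B = V_A × 0.9647 = 2.796 mV.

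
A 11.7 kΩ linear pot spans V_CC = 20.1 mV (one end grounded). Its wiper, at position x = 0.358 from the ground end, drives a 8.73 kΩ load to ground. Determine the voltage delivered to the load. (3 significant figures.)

Lower segment x·R_p = 4.189 kΩ; upper segment (1−x)·R_p = 7.511 kΩ.
Lower segment in parallel with the load: 4.189 ‖ 8.73 = 2.831 kΩ.
V_out = 20.1 × 2.831/(7.511 + 2.831) = 5.501 mV.

V_out ≈ 5.50 mV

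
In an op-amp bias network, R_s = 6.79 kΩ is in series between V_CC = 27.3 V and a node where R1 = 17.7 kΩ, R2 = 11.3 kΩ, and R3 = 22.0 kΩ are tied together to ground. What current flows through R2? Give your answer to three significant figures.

I ≈ 1.05 mA

Parallel bank: R_p = 1/(1/17.7 + 1/11.3 + 1/22.0) = 5.251 kΩ.
Node voltage V_A = V_CC · R_p/(R_s + R_p) = 27.3 × 0.4361 = 11.91 V.
I(R2) = V_A / R2 = 11.91/11.3 = 1.054 mA.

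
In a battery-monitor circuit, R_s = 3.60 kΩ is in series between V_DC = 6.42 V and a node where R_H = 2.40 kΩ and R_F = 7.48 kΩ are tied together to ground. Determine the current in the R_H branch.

I ≈ 0.897 mA

Parallel bank: R_p = 1/(1/2.40 + 1/7.48) = 1.817 kΩ.
V_A = 6.42 × 1.817/5.417 = 2.153 V.
Branch current I = V_A/R_H = 2.153/2.40 = 0.8973 mA.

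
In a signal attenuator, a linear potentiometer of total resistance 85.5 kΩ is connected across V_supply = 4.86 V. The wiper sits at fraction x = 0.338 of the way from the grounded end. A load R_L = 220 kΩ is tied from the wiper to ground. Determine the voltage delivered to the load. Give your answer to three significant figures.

The pot divides into 56.60 kΩ above the wiper and 28.90 kΩ below.
(x·R_p) ‖ R_L = 25.54 kΩ.
V_out = 4.86 × 25.54/(56.60 + 25.54) = 1.511 V.

V_out ≈ 1.51 V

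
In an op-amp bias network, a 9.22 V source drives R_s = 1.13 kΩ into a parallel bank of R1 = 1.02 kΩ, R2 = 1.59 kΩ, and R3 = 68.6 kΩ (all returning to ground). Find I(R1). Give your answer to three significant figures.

I ≈ 3.19 mA

Parallel bank: R_p = 1/(1/1.02 + 1/1.59 + 1/68.6) = 0.6158 kΩ.
V_A = 9.22 × 0.6158/1.746 = 3.252 V.
Branch current I = V_A/R1 = 3.252/1.02 = 3.188 mA.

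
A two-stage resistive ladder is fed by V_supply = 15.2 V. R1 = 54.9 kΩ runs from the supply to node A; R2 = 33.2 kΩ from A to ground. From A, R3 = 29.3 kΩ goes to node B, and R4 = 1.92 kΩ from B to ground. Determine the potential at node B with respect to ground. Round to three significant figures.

V_B ≈ 0.212 V

Node A sees R2 in parallel with the series input of stage 2, R3 + R4 = 31.22 kΩ.
R2 ‖ (R3+R4) = 16.09 kΩ.
First divider: V_A = V_supply · 16.09/(54.9 + 16.09) = 3.445 V.
Then the unloaded second divider: V_B = V_A × R4/(R3+R4) = 3.445 × 0.06150 = 0.2119 V.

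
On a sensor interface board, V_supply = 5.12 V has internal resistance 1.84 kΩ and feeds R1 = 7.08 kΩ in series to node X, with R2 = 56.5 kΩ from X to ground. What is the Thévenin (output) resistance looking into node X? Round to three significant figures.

R1' = 1.84 + 7.08 = 8.920 kΩ (source resistance + R1).
Zeroing V_supply shorts the top of R1' to ground, so R_th = R1' ‖ R2 = 7.704 kΩ.

R_th ≈ 7.70 kΩ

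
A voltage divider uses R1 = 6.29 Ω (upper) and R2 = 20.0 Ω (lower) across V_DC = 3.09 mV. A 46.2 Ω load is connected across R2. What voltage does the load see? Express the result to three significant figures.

First combine the lower leg with the load: R2 ‖ R_L = 13.96 Ω.
Then V_out = V_DC · R2'/(R1 + R2') = 3.09 × 13.96/20.25 = 2.130 mV.

V_out ≈ 2.13 mV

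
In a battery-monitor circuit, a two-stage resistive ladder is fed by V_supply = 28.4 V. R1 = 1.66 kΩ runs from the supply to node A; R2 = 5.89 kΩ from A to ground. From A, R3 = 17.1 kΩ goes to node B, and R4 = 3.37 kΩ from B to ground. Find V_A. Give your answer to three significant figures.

Node A sees R2 in parallel with the series input of stage 2, R3 + R4 = 20.47 kΩ.
Effective lower resistance at A: R2 ‖ 20.47 = 4.574 kΩ.
First divider: V_A = V_supply · 4.574/(1.66 + 4.574) = 20.84 V.

V_A ≈ 20.8 V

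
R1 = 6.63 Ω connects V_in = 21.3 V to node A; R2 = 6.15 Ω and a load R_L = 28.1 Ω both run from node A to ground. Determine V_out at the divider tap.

The load sits in parallel with R2, giving an effective lower resistance R2' = R2·R_L/(R2+R_L) = 5.046 Ω.
Now apply the divider: V_out = 21.3 × 0.4322 = 9.205 V.

V_out ≈ 9.20 V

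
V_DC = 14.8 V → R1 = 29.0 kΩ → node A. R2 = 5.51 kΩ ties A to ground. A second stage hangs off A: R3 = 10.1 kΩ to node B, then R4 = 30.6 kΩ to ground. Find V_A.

V_A ≈ 2.12 V

The second stage (R3 + R4 = 40.70 kΩ) loads node A in parallel with R2.
Effective lower resistance at A: R2 ‖ 40.70 = 4.853 kΩ.
First divider: V_A = V_DC · 4.853/(29.0 + 4.853) = 2.122 V.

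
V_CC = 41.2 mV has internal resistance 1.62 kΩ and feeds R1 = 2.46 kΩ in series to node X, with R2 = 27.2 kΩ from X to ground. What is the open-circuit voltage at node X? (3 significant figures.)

R1' = 1.62 + 2.46 = 4.080 kΩ (source resistance + R1).
V_th is the unloaded tap voltage: V_CC · R2/(R1'+R2) = 41.2 × 0.8696 = 35.83 mV.

V_th ≈ 35.8 mV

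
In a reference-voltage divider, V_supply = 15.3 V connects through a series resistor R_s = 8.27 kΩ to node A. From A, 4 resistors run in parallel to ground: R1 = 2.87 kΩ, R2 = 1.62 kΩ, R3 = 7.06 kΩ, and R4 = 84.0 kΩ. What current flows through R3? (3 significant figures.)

I ≈ 0.211 mA

Equivalent of the parallel group: R_p = 0.8934 kΩ.
V_A by voltage divider: V_A = 15.3 × 0.8934/(8.27 + 0.8934) = 1.492 V.
Branch current I = V_A/R3 = 1.492/7.06 = 0.2113 mA.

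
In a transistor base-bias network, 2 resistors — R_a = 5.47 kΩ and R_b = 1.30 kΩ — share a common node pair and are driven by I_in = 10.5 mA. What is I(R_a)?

With just two branches, the current splits inversely with resistance.
So I = 10.5 × 1.30/6.770 = 2.016 mA.

I ≈ 2.02 mA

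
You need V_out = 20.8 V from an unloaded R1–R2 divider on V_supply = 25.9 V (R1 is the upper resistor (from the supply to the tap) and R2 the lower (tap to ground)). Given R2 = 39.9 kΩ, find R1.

R1 ≈ 9.78 kΩ

The divider ratio is R2/(R1+R2) = 20.8/25.9 = 0.8031.
R1 = R2·(1/k − 1) = 39.9 × 0.2452 = 9.783 kΩ.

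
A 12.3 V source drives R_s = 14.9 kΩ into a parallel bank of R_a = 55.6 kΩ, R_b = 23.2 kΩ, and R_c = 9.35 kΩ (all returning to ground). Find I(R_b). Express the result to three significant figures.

I ≈ 0.151 mA

Equivalent of the parallel group: R_p = 5.951 kΩ.
Node voltage V_A = V_in · R_p/(R_s + R_p) = 12.3 × 0.2854 = 3.510 V.
Branch current I = V_A/R_b = 3.510/23.2 = 0.1513 mA.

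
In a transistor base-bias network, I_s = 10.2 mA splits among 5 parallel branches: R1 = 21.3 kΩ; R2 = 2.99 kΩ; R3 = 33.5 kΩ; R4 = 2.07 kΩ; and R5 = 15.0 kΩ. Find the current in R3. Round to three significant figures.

I ≈ 0.317 mA

ΣG = 1/21.3 + 1/2.99 + 1/33.5 + 1/2.07 + 1/15.0 = 0.9610.
Current divider: I(R3) = I_s · G_k/ΣG = 10.2 × (0.02985/0.9610) = 10.2 × 0.03106 = 0.3168 mA.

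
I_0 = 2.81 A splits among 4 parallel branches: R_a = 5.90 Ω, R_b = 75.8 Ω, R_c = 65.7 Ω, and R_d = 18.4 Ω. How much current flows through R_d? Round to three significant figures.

ΣG = 1/5.90 + 1/75.8 + 1/65.7 + 1/18.4 = 0.2523.
Current divider: I(R_d) = I_0 · G_k/ΣG = 2.81 × (0.05435/0.2523) = 2.81 × 0.2154 = 0.6054 A.

I ≈ 0.605 A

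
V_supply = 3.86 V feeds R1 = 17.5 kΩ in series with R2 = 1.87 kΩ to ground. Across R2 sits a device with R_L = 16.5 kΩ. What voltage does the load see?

V_out ≈ 0.338 V

The load sits in parallel with R2, giving an effective lower resistance R2' = R2·R_L/(R2+R_L) = 1.680 kΩ.
Voltage divider with the loaded lower leg: V_out = 3.86 × 1.680/(17.5 + 1.680) = 3.86 × 0.08757 = 0.3380 V.
(Unloaded it would be 0.373 V; the load pulls it down.)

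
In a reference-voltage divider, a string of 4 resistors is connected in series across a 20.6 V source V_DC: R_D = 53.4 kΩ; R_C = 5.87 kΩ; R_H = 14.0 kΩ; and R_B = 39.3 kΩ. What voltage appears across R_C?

ΣR = 53.4 + 5.87 + 14.0 + 39.3 = 112.6 kΩ.
By the voltage-divider rule, V = 20.6 × 5.870/112.6 = 1.074 V.

V ≈ 1.07 V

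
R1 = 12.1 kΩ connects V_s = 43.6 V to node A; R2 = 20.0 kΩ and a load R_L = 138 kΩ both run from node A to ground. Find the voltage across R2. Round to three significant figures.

First combine the lower leg with the load: R2 ‖ R_L = 17.47 kΩ.
Voltage divider with the loaded lower leg: V_out = 43.6 × 17.47/(12.1 + 17.47) = 43.6 × 0.5908 = 25.76 V.

V_out ≈ 25.8 V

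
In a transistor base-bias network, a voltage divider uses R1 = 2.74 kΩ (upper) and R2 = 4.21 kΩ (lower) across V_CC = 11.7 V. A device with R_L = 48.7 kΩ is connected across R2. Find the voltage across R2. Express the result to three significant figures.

V_out ≈ 6.85 V

The load sits in parallel with R2, giving an effective lower resistance R2' = R2·R_L/(R2+R_L) = 3.875 kΩ.
Then V_out = V_CC · R2'/(R1 + R2') = 11.7 × 3.875/6.615 = 6.854 V.
(Unloaded it would be 7.09 V; the load pulls it down.)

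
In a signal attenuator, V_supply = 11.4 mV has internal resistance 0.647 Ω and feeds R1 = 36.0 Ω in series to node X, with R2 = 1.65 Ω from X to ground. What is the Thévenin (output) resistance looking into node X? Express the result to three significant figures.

R1' = 0.647 + 36.0 = 36.65 Ω (source resistance + R1).
Looking into X with the source shorted: R_th = R1'·R2/(R1'+R2) = 36.65 × 1.65/38.30 = 1.579 Ω.

R_th ≈ 1.58 Ω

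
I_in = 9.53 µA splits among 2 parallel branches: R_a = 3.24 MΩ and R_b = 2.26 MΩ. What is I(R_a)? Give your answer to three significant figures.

I ≈ 3.92 µA

For two parallel branches, I_k = I_in · (other R)/(sum of R).
So I = 9.53 × 2.26/5.500 = 3.916 µA.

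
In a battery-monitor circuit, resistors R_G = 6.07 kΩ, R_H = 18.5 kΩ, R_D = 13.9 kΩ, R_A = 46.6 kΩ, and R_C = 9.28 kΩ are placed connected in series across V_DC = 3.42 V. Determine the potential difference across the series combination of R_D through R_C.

Total series resistance ΣR = 6.07 + 18.5 + 13.9 + 46.6 + 9.28 = 94.35 kΩ.
R_{R_D..R_C} = 13.9 + 46.6 + 9.28 = 69.78 kΩ.
By the voltage-divider rule, V = 3.42 × 69.78/94.35 = 2.529 V.

V ≈ 2.53 V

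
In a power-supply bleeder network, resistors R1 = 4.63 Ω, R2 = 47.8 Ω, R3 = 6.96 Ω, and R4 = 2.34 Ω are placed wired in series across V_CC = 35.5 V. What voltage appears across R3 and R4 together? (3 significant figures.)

V ≈ 5.35 V

Series total: ΣR = 4.63 + 47.8 + 6.96 + 2.34 = 61.73 Ω.
R_{R3..R4} = 6.96 + 2.34 = 9.300 Ω.
Voltage divider: V = V_CC · (9.300 / 61.73) = 35.5 × 0.1507 = 5.348 V.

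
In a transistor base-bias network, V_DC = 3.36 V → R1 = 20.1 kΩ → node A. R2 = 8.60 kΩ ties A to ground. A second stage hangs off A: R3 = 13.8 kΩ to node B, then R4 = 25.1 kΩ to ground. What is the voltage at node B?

The second stage (R3 + R4 = 38.90 kΩ) loads node A in parallel with R2.
R2 ‖ (R3+R4) = 7.043 kΩ.
So V_A = 3.36 × 0.2595 = 0.8718 V.
Then the unloaded second divider: V_B = V_A × R4/(R3+R4) = 0.8718 × 0.6452 = 0.5625 V.

V_B ≈ 0.563 V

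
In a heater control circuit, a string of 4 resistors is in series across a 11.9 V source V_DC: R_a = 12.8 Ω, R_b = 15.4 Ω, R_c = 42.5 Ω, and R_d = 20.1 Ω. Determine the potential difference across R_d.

ΣR = 12.8 + 15.4 + 42.5 + 20.1 = 90.80 Ω.
By the voltage-divider rule, V = 11.9 × 20.10/90.80 = 2.634 V.

V ≈ 2.63 V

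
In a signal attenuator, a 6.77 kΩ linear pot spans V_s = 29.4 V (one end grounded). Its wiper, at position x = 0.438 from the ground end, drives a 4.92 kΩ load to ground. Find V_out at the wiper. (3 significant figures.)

V_out ≈ 9.62 V

The pot divides into 3.805 kΩ above the wiper and 2.965 kΩ below.
R_L loads the lower segment: effective lower R = 1.850 kΩ.
Loaded-divider output: V_out = 29.4 × 0.3272 = 9.619 V.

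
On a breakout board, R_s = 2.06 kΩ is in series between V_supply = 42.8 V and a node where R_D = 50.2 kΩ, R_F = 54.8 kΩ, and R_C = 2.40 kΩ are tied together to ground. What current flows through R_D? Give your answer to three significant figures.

Equivalent of the parallel group: R_p = 2.199 kΩ.
Node voltage V_A = V_supply · R_p/(R_s + R_p) = 42.8 × 0.5163 = 22.10 V.
I(R_D) = V_A / R_D = 22.10/50.2 = 0.4402 mA.

I ≈ 0.440 mA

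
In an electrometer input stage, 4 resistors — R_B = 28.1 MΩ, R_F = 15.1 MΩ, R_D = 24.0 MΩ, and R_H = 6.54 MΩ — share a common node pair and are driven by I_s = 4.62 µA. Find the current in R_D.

Conductances: ΣG = 1/28.1 + 1/15.1 + 1/24.0 + 1/6.54 = 0.2964 (1/MΩ).
By the current-divider rule, I = I_s · G_k/ΣG = 4.62 × 0.1406 = 0.6495 µA.

I ≈ 0.649 µA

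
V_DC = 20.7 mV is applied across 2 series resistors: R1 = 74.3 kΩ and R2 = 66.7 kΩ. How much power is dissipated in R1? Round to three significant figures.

Series current I = V_DC/ΣR = 20.7/141.0 = 0.1468 µA.
P(R1) = I²·R1 = (0.1468)² × 74.3 = 1.601 nW.

P ≈ 1.60 nW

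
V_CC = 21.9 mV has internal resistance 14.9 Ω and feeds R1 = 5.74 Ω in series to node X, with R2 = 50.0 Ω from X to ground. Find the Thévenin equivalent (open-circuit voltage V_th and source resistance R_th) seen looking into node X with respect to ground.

V_th ≈ 15.5 mV, R_th ≈ 14.6 Ω

R1' = 14.9 + 5.74 = 20.64 Ω (source resistance + R1).
With X open, the divider is unloaded: V_th = 21.9 × 50.0/70.64 = 15.50 mV.
With V_CC suppressed (replaced by a short), R_th = R1' ‖ R2 = (20.64 × 50.0)/(20.64 + 50.0) = 14.61 Ω.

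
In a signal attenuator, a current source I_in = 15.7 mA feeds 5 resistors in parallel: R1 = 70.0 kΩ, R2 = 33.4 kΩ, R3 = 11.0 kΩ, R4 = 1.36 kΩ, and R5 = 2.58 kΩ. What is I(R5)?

Conductances: ΣG = 1/70.0 + 1/33.4 + 1/11.0 + 1/1.36 + 1/2.58 = 1.258 (1/kΩ).
Current divider: I(R5) = I_in · G_k/ΣG = 15.7 × (0.3876/1.258) = 15.7 × 0.3081 = 4.837 mA.

I ≈ 4.84 mA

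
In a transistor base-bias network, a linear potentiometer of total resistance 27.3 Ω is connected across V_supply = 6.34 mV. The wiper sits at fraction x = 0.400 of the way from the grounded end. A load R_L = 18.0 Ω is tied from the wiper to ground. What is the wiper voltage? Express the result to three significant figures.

The pot divides into 16.38 Ω above the wiper and 10.92 Ω below.
R_L loads the lower segment: effective lower R = 6.797 Ω.
Then V_out = V_supply · 6.797/(16.38 + 6.797) = 1.859 mV.

V_out ≈ 1.86 mV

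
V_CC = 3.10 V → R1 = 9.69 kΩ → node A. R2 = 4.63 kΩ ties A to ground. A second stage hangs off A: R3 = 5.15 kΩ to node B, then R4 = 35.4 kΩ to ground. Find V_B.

The second stage (R3 + R4 = 40.55 kΩ) loads node A in parallel with R2.
R2 ‖ (R3+R4) = 4.156 kΩ.
So V_A = 3.10 × 0.3001 = 0.9304 V.
V_B = V_A × 0.8730 = 0.8123 V.

V_B ≈ 0.812 V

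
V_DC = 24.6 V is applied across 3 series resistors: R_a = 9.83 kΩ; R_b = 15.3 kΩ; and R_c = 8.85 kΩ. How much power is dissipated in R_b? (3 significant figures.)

Series current I = V_DC/ΣR = 24.6/33.98 = 0.7240 mA.
V(R_b) = I·R = 11.08 V; P = V·I = 11.08 × 0.7240 = 8.019 mW.

P ≈ 8.02 mW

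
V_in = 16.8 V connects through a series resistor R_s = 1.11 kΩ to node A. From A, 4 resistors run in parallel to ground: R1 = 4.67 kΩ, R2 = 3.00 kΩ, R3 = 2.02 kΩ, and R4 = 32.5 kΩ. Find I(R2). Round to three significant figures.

I ≈ 2.56 mA

Parallel bank: R_p = 1/(1/4.67 + 1/3.00 + 1/2.02 + 1/32.5) = 0.9317 kΩ.
Node voltage V_A = V_in · R_p/(R_s + R_p) = 16.8 × 0.4563 = 7.667 V.
I(R2) = V_A / R2 = 7.667/3.00 = 2.556 mA.
(Check via current divider: I_total = 8.228 mA; share G_k/ΣG = 0.3106 → same result.)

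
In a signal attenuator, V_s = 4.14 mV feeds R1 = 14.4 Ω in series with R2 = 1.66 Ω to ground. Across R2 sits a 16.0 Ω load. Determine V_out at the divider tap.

First combine the lower leg with the load: R2 ‖ R_L = 1.504 Ω.
Now apply the divider: V_out = 4.14 × 0.09457 = 0.3915 mV.
(Unloaded it would be 0.428 mV; the load pulls it down.)

V_out ≈ 0.392 mV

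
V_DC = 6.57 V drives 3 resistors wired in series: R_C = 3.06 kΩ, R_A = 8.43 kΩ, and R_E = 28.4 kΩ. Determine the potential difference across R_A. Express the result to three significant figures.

Series total: ΣR = 3.06 + 8.43 + 28.4 = 39.89 kΩ.
By the voltage-divider rule, V = 6.57 × 8.430/39.89 = 1.388 V.

V ≈ 1.39 V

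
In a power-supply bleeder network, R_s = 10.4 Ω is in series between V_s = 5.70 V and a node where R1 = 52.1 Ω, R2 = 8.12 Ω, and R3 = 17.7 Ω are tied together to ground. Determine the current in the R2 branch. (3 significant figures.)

Parallel bank: R_p = 1/(1/52.1 + 1/8.12 + 1/17.7) = 5.029 Ω.
V_A by voltage divider: V_A = 5.70 × 5.029/(10.4 + 5.029) = 1.858 V.
Branch current I = V_A/R2 = 1.858/8.12 = 0.2288 A.

I ≈ 0.229 A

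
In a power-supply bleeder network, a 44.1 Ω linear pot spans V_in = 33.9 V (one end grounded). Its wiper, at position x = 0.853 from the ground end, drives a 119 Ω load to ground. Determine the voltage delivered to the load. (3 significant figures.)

Lower segment x·R_p = 37.62 Ω; upper segment (1−x)·R_p = 6.483 Ω.
R_L loads the lower segment: effective lower R = 28.58 Ω.
V_out = 33.9 × 28.58/(6.483 + 28.58) = 27.63 V.

V_out ≈ 27.6 V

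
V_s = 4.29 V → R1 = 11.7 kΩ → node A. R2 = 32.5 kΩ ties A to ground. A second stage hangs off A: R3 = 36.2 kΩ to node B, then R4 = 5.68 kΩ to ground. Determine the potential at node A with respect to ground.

The second stage (R3 + R4 = 41.88 kΩ) loads node A in parallel with R2.
R2 ‖ (R3+R4) = 18.30 kΩ.
First divider: V_A = V_s · 18.30/(11.7 + 18.30) = 2.617 V.

V_A ≈ 2.62 V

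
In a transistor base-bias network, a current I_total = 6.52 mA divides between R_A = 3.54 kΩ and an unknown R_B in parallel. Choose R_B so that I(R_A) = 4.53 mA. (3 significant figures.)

R_B ≈ 8.06 kΩ

In a two-way split, I_A/I_total = R_B/(R_A + R_B).
4.53/6.52 = R_B/(R_A + R_B) → R_B = R_A · (0.6948)/(1 − 0.6948) = 3.54 × 2.276 = 8.058 kΩ.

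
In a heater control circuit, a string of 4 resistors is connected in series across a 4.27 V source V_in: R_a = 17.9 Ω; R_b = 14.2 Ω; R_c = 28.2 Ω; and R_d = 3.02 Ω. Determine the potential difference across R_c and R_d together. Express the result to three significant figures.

Total series resistance ΣR = 17.9 + 14.2 + 28.2 + 3.02 = 63.32 Ω.
R_{R_c..R_d} = 28.2 + 3.02 = 31.22 Ω.
V = V_in · R/ΣR = 4.27 × 0.4931 = 2.105 V.

V ≈ 2.11 V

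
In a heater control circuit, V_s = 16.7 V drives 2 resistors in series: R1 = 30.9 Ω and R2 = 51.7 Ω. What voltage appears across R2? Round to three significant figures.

Total series resistance ΣR = 30.9 + 51.7 = 82.60 Ω.
By the voltage-divider rule, V = 16.7 × 51.70/82.60 = 10.45 V.

V ≈ 10.5 V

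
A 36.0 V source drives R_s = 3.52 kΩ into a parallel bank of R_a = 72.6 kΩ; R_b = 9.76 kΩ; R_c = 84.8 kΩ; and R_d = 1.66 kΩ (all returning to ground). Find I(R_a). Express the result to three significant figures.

Parallel bank: R_p = 1/(1/72.6 + 1/9.76 + 1/84.8 + 1/1.66) = 1.369 kΩ.
Node voltage V_A = V_DC · R_p/(R_s + R_p) = 36.0 × 0.2800 = 10.08 V.
I(R_a) = V_A / R_a = 10.08/72.6 = 0.1389 mA.
(Equivalently: I_total = 7.363 mA, then current-divider fraction G_k/ΣG = 0.01886.)

I ≈ 0.139 mA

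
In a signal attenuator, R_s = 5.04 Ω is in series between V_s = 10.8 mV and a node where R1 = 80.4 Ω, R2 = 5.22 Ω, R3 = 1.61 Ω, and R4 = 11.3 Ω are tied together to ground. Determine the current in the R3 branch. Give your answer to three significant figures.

I ≈ 1.20 mA

Parallel bank: R_p = 1/(1/80.4 + 1/5.22 + 1/1.61 + 1/11.3) = 1.095 Ω.
V_A = 10.8 × 1.095/6.135 = 1.927 mV.
Branch current I = V_A/R3 = 1.927/1.61 = 1.197 mA.
(Check via current divider: I_total = 1.761 mA; share G_k/ΣG = 0.6798 → same result.)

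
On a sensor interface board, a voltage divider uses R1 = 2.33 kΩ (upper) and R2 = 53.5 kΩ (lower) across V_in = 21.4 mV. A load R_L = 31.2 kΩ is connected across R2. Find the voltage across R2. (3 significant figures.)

First combine the lower leg with the load: R2 ‖ R_L = 19.71 kΩ.
Voltage divider with the loaded lower leg: V_out = 21.4 × 19.71/(2.33 + 19.71) = 21.4 × 0.8943 = 19.14 mV.
(Unloaded it would be 20.5 mV; the load pulls it down.)

V_out ≈ 19.1 mV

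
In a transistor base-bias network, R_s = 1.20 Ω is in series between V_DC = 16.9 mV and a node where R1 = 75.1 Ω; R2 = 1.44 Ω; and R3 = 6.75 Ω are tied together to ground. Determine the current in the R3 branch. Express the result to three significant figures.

I ≈ 1.24 mA

Parallel bank: R_p = 1/(1/75.1 + 1/1.44 + 1/6.75) = 1.168 Ω.
Node voltage V_A = V_DC · R_p/(R_s + R_p) = 16.9 × 0.4933 = 8.337 mV.
Branch current I = V_A/R3 = 8.337/6.75 = 1.235 mA.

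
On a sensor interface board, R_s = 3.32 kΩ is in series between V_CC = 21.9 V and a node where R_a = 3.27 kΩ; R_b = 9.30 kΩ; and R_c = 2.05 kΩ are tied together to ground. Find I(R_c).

I ≈ 2.68 mA

Equivalent of the parallel group: R_p = 1.110 kΩ.
Node voltage V_A = V_CC · R_p/(R_s + R_p) = 21.9 × 0.2505 = 5.486 V.
Branch current I = V_A/R_c = 5.486/2.05 = 2.676 mA.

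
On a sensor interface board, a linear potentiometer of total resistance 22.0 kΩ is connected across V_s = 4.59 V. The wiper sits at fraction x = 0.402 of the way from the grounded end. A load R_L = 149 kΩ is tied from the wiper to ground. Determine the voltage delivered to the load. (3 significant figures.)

V_out ≈ 1.78 V

Lower segment x·R_p = 8.844 kΩ; upper segment (1−x)·R_p = 13.16 kΩ.
R_L loads the lower segment: effective lower R = 8.348 kΩ.
V_out = 4.59 × 8.348/(13.16 + 8.348) = 1.782 V.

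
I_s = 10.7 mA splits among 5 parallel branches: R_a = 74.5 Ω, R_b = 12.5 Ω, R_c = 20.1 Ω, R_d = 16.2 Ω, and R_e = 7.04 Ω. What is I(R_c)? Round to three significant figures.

I ≈ 1.53 mA

Conductances: ΣG = 1/74.5 + 1/12.5 + 1/20.1 + 1/16.2 + 1/7.04 = 0.3469 (1/Ω).
By the current-divider rule, I = I_s · G_k/ΣG = 10.7 × 0.1434 = 1.534 mA.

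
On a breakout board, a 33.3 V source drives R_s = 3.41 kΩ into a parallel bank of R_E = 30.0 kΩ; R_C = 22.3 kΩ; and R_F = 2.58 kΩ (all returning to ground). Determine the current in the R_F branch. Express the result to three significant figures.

Combine the parallel branches: R_p = (1/30.0 + 1/22.3 + 1/2.58)⁻¹ = 2.147 kΩ.
Node voltage V_A = V_supply · R_p/(R_s + R_p) = 33.3 × 0.3864 = 12.87 V.
I(R_F) = V_A / R_F = 12.87/2.58 = 4.987 mA.

I ≈ 4.99 mA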